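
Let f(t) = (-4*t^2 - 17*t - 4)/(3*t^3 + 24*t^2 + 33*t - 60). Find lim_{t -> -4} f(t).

Direct substitution gives 0/0, so factor. Both numerator and denominator have (t + 4) as a factor.
After cancelling, the expression reduces to (-4*t - 1)/(3*t^2 + 12*t - 15).
Substituting t = -4 gives -1.

-1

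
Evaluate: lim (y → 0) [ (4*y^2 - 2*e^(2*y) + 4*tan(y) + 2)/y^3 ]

Substitution gives 0/0 (the numerator vanishes to order 3).
Expand each term to order y^3: the coefficient of y^3 in -2·e^(2y) is -8/3 and in 4·tan(y) is 4/3.
Lower-order terms cancel with the polynomial part, so the numerator is (-4/3)·y^3 + o(y^3), and the limit is (-4/3)/(1) = -4/3.

-4/3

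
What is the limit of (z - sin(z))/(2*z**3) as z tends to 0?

Direct substitution gives 0/0.
Apply L'Hôpital: lim (1 - cos(z))/(6*z^2), still 0/0.
Apply L'Hôpital: lim (sin(z))/(12*z), still 0/0.
After 3 applications of L'Hôpital's rule the quotient is (cos(z))/(12); substituting z = 0 gives 1/12.

1/12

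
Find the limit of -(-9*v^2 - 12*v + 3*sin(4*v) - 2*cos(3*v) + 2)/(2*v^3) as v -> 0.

Substitution gives 0/0; apply L'Hôpital's rule 3 times.
After differentiating numerator and denominator 3 times the quotient is (-54*sin(3*v) - 192*cos(4*v))/(-12); at v = 0 this is 16.

16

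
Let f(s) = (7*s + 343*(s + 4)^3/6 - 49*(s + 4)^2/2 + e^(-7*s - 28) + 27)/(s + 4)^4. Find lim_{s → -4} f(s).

2401/24

Direct substitution gives 0/0.
Apply L'Hôpital: lim (-49*s + 343*(s + 4)^2/2 - 7*e^(-7*s - 28) - 189)/(4*(s + 4)^3), still 0/0.
Apply L'Hôpital: lim (343*s + 49*e^(-7*s - 28) + 1323)/(12*(s + 4)^2), still 0/0.
Apply L'Hôpital: lim (343 - 343*e^(-7*s - 28))/(24*s + 96), still 0/0.
After 4 applications of L'Hôpital's rule the quotient is (2401*e^(-7*s - 28))/(24); substituting s = -4 gives 2401/24.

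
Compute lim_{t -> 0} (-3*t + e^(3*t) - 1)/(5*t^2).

9/10

Direct substitution gives 0/0.
Apply L'Hôpital: lim (3*e^(3*t) - 3)/(10*t), still 0/0.
After 2 applications of L'Hôpital's rule the quotient is (9*e^(3*t))/(10); substituting t = 0 gives 9/10.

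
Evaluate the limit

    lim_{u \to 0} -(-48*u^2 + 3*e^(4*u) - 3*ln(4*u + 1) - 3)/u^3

32

Substitution gives 0/0 (the numerator vanishes to order 3).
Expand each term to order u^3: the coefficient of u^3 in 3·e^(4u) is 32 and in -3·ln(1 + 4u) is -64.
Lower-order terms cancel with the polynomial part, so the numerator is (-32)·u^3 + o(u^3), and the limit is (-32)/(-1) = 32.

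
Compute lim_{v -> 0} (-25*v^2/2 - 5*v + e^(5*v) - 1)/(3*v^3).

Direct substitution gives 0/0.
Apply L'Hôpital: lim (-25*v + 5*e^(5*v) - 5)/(9*v^2), still 0/0.
Apply L'Hôpital: lim (25*e^(5*v) - 25)/(18*v), still 0/0.
After 3 applications of L'Hôpital's rule the quotient is (125*e^(5*v))/(18); substituting v = 0 gives 125/18.

125/18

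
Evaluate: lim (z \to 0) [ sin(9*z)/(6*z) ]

3/2

Substitution gives 0/0.
Write it as (9/6)·sin(9z)/(9z); since sin(u)/u → 1, the limit is 3/2.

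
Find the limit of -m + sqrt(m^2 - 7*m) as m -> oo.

An ∞ − ∞ form. Rationalising with the conjugate, the difference becomes (-7m) / (√(m^2 - 7*m) + m).
For large m the denominator behaves like 2·m, so the quotient tends to -7/2 = -7/2.

-7/2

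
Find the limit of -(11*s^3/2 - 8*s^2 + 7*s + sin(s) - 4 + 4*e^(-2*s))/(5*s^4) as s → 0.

Substitution gives 0/0; apply L'Hôpital's rule 4 times.
After differentiating numerator and denominator 4 times the quotient is (sin(s) + 64*e^(-2*s))/(-120); at s = 0 this is -8/15.

-8/15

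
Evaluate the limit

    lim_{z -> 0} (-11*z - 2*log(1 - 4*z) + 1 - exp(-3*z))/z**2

23/2

Substitution gives 0/0 (the numerator vanishes to order 2).
Expand each term to order z^2: the coefficient of z^2 in −e^(-3z) is -9/2 and in -2·ln(1 - 4z) is 16.
Lower-order terms cancel with the polynomial part, so the numerator is (23/2)·z^2 + o(z^2), and the limit is (23/2)/(1) = 23/2.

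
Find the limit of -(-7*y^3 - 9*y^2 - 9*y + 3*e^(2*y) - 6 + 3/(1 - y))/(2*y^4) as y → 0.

-5/2

Substitution gives 0/0 (the numerator vanishes to order 4).
Expand each term to order y^4: the coefficient of y^4 in 3·1/(1 - y) is 3 and in 3·e^(2y) is 2.
Lower-order terms cancel with the polynomial part, so the numerator is (5)·y^4 + o(y^4), and the limit is (5)/(-2) = -5/2.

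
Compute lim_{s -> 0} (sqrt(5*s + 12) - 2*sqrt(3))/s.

5*√(3)/12

A 0/0 form; rationalise with √(12 + 5s) + √12. This collapses the numerator to 5s, leaving 5/(√(12 + 5s) + √12) → 5/(2√12) = 5*√(3)/12.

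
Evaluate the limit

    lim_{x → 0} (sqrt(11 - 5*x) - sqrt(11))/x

-5*√(11)/22

A 0/0 form; rationalise with √(11 - 5x) + √11. This collapses the numerator to -5x, leaving -5/(√(11 - 5x) + √11) → -5/(2√11) = -5*√(11)/22.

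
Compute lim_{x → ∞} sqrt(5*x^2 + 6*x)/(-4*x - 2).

For large |x|, √(5*x^2 + 6*x) ≈ √5·|x| and the denominator ≈ -4x.
Since x → +∞, |x| = x, giving √5/(-4) = -√(5)/4.

-√(5)/4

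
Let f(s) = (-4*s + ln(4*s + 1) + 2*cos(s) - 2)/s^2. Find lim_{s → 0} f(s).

-9

Substitution gives 0/0 (the numerator vanishes to order 2).
Expand each term to order s^2: the coefficient of s^2 in ln(1 + 4s) is -8 and in 2·cos(s) is -1.
Lower-order terms cancel with the polynomial part, so the numerator is (-9)·s^2 + o(s^2), and the limit is (-9)/(1) = -9.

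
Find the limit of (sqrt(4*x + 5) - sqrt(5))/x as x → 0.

A 0/0 form; rationalise with √(5 + 4x) + √5. This collapses the numerator to 4x, leaving 4/(√(5 + 4x) + √5) → 4/(2√5) = 2*√(5)/5.

2*√(5)/5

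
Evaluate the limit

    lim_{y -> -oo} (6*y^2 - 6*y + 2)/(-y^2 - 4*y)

-6

Numerator and denominator both have degree 2.
Dividing every term by y^2, all lower-order terms vanish and the limit is the ratio of leading coefficients, 6/(-1) = -6.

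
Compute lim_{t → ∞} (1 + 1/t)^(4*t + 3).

Write it as [(1 + 1/t)^t]^(4) · (1 + 1/t)^(3). The bracketed term tends to e^(1) and the second factor to 1, so the limit is e^(4).

e^(4)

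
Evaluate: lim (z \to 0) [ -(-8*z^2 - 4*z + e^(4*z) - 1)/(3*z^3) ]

Direct substitution gives 0/0.
Apply L'Hôpital: lim (-16*z + 4*e^(4*z) - 4)/(-9*z^2), still 0/0.
Apply L'Hôpital: lim (16*e^(4*z) - 16)/(-18*z), still 0/0.
After 3 applications of L'Hôpital's rule the quotient is (64*e^(4*z))/(-18); substituting z = 0 gives -32/9.

-32/9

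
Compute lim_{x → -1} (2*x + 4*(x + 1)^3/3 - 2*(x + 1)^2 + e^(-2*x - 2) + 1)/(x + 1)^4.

Direct substitution gives 0/0.
Apply L'Hôpital: lim (-4*x + 4*(x + 1)^2 - 2*e^(-2*x - 2) - 2)/(4*(x + 1)^3), still 0/0.
Apply L'Hôpital: lim (8*x + 4*e^(-2*x - 2) + 4)/(12*(x + 1)^2), still 0/0.
Apply L'Hôpital: lim (8 - 8*e^(-2*x - 2))/(24*x + 24), still 0/0.
After 4 applications of L'Hôpital's rule the quotient is (16*e^(-2*x - 2))/(24); substituting x = -1 gives 2/3.

2/3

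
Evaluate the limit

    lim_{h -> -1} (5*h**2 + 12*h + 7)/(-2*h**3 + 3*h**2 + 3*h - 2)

-2/9

At h = -1 both the top and bottom vanish — a removable singularity. Factoring out (h + 1) from each leaves (5*h + 7)/(-2*h^2 + 5*h - 2), which at h = -1 equals -2/9.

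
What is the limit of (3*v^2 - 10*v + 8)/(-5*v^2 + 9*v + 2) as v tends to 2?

Direct substitution gives 0/0, so factor. Both numerator and denominator have (v - 2) as a factor.
After cancelling, the expression reduces to (3*v - 4)/(-5*v - 1).
Substituting v = 2 gives -2/11.

-2/11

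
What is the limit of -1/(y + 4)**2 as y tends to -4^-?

As y → -4⁻, (y + 4) → 0⁻, so (y + 4)^2 → 0⁺ and -1/(y + 4)^2 → -∞.

-∞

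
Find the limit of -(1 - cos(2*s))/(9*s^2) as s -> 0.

-2/9

Substitution gives 0/0.
Use (1 − cos u)/u² → 1/2 with u = 2s: the limit is 2²/(2·(-9)) = -2/9.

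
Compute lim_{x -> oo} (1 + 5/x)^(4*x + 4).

The base → 1 and the exponent → ∞: a 1^∞ form.
Take logarithms: (4x + 4)·ln(1 + 5/x). Since ln(1+u) ~ u for small u, this behaves like (4x)·(5/x) → 20.
So the limit is e^(20).

e^(20)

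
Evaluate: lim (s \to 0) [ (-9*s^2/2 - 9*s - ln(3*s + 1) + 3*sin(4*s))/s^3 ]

Substitution gives 0/0 (the numerator vanishes to order 3).
Expand each term to order s^3: the coefficient of s^3 in 3·sin(4s) is -32 and in −ln(1 + 3s) is -9.
Lower-order terms cancel with the polynomial part, so the numerator is (-41)·s^3 + o(s^3), and the limit is (-41)/(1) = -41.

-41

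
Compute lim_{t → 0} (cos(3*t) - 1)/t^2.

Direct substitution gives 0/0.
Apply L'Hôpital: lim (-3*sin(3*t))/(2*t), still 0/0.
After 2 applications of L'Hôpital's rule the quotient is (-9*cos(3*t))/(2); substituting t = 0 gives -9/2.

-9/2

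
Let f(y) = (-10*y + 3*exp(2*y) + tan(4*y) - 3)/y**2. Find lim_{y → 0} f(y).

Substitution gives 0/0; apply L'Hôpital's rule 2 times.
After differentiating numerator and denominator 2 times the quotient is (12*e^(2*y) + 32*sin(4*y)/cos(4*y)^3)/(2); at y = 0 this is 6.

6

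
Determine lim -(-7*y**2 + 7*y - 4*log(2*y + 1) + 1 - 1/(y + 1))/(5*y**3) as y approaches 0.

29/15

Substitution gives 0/0; apply L'Hôpital's rule 3 times.
After differentiating numerator and denominator 3 times the quotient is (-64/(2*y + 1)^3 + 6/(y + 1)^4)/(-30); at y = 0 this is 29/15.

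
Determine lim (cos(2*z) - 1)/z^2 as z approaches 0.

-2

Direct substitution gives 0/0.
Apply L'Hôpital: lim (-2*sin(2*z))/(2*z), still 0/0.
After 2 applications of L'Hôpital's rule the quotient is (-4*cos(2*z))/(2); substituting z = 0 gives -2.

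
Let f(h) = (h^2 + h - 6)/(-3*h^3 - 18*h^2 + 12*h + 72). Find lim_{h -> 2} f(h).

Direct substitution gives 0/0, so factor. Both numerator and denominator have (h - 2) as a factor.
After cancelling, the expression reduces to (h + 3)/(-3*h^2 - 24*h - 36).
Substituting h = 2 gives -5/96.

-5/96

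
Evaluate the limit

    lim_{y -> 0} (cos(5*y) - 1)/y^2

-25/2

Direct substitution gives 0/0.
Apply L'Hôpital: lim (-5*sin(5*y))/(2*y), still 0/0.
After 2 applications of L'Hôpital's rule the quotient is (-25*cos(5*y))/(2); substituting y = 0 gives -25/2.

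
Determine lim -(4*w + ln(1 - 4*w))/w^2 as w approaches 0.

Direct substitution gives 0/0.
Apply L'Hôpital: lim (4 - 4/(1 - 4*w))/(-2*w), still 0/0.
After 2 applications of L'Hôpital's rule the quotient is (-16/(1 - 4*w)^2)/(-2); substituting w = 0 gives 8.

8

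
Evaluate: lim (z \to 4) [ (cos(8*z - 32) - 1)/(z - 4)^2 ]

-32

Direct substitution gives 0/0.
Apply L'Hôpital: lim (-8*sin(8*z - 32))/(2*z - 8), still 0/0.
After 2 applications of L'Hôpital's rule the quotient is (-64*cos(8*z - 32))/(2); substituting z = 4 gives -32.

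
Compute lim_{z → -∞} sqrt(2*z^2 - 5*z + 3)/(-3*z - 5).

For large |z|, √(2*z^2 - 5*z + 3) ≈ √2·|z| and the denominator ≈ -3z.
Since z → −∞, |z| = −z, giving −√2/(-3) = √(2)/3.

√(2)/3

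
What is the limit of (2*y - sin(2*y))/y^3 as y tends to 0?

4/3

Direct substitution gives 0/0.
Apply L'Hôpital: lim (2 - 2*cos(2*y))/(3*y^2), still 0/0.
Apply L'Hôpital: lim (4*sin(2*y))/(6*y), still 0/0.
After 3 applications of L'Hôpital's rule the quotient is (8*cos(2*y))/(6); substituting y = 0 gives 4/3.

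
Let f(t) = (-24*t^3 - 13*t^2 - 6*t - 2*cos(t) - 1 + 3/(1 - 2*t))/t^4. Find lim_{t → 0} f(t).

Substitution gives 0/0 (the numerator vanishes to order 4).
Expand each term to order t^4: the coefficient of t^4 in -2·cos(t) is -1/12 and in 3·1/(1 - 2t) is 48.
Lower-order terms cancel with the polynomial part, so the numerator is (575/12)·t^4 + o(t^4), and the limit is (575/12)/(1) = 575/12.

575/12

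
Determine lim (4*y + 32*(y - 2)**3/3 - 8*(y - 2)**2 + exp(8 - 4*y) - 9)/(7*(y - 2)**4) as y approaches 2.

Direct substitution gives 0/0.
Apply L'Hôpital: lim (-16*y + 32*(y - 2)^2 - 4*e^(8 - 4*y) + 36)/(28*(y - 2)^3), still 0/0.
Apply L'Hôpital: lim (64*y + 16*e^(8 - 4*y) - 144)/(84*(y - 2)^2), still 0/0.
Apply L'Hôpital: lim (64 - 64*e^(8 - 4*y))/(168*y - 336), still 0/0.
After 4 applications of L'Hôpital's rule the quotient is (256*e^(8 - 4*y))/(168); substituting y = 2 gives 32/21.

32/21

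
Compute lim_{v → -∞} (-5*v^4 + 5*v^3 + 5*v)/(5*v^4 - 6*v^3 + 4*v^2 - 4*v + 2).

-1

Numerator and denominator both have degree 4.
Dividing every term by v^4, all lower-order terms vanish and the limit is the ratio of leading coefficients, -5/(5) = -1.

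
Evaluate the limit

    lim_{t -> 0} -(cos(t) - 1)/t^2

Direct substitution gives 0/0.
Apply L'Hôpital: lim (-sin(t))/(-2*t), still 0/0.
After 2 applications of L'Hôpital's rule the quotient is (-cos(t))/(-2); substituting t = 0 gives 1/2.

1/2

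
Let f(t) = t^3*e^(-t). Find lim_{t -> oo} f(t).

Write as t^3/e^{1t}, an ∞/∞ form.
Exponential growth dominates any polynomial, so repeated L'Hôpital (or the standard result) gives 0.

0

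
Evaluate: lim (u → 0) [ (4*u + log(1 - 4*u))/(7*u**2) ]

Direct substitution gives 0/0.
Apply L'Hôpital: lim (4 - 4/(1 - 4*u))/(14*u), still 0/0.
After 2 applications of L'Hôpital's rule the quotient is (-16/(1 - 4*u)^2)/(14); substituting u = 0 gives -8/7.

-8/7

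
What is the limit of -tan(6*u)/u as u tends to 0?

-6

Substitution gives 0/0.
Since tan(θ)/θ → 1 as θ → 0, tan(6u)/(6u) → 1 and the limit is 6/(-1) = -6.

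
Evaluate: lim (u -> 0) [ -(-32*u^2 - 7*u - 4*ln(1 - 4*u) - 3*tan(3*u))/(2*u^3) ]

-175/6

Substitution gives 0/0; apply L'Hôpital's rule 3 times.
After differentiating numerator and denominator 3 times the quotient is (2*(324*(4*u - 1)^3*(cos(6*u) - 2)/(cos(6*u) + 1)^2 - 256)/(4*u - 1)^3)/(-12); at u = 0 this is -175/6.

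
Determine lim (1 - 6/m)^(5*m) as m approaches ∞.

Write it as [(1 - 6/m)^m]^(5) · (1 - 6/m)^(0). The bracketed term tends to e^(-6) and the second factor to 1, so the limit is e^(-30).

e^(-30)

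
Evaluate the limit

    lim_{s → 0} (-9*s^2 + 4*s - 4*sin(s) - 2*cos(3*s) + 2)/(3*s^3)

2/9

Substitution gives 0/0 (the numerator vanishes to order 3).
Expand each term to order s^3: the coefficient of s^3 in -2·cos(3s) is 0 and in -4·sin(s) is 2/3.
Lower-order terms cancel with the polynomial part, so the numerator is (2/3)·s^3 + o(s^3), and the limit is (2/3)/(3) = 2/9.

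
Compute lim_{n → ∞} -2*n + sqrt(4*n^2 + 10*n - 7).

5/2

An ∞ − ∞ form. Rationalising with the conjugate, the difference becomes (10n - 7) / (√(4*n^2 + 10*n - 7) + 2n).
For large n the denominator behaves like 2·2n, so the quotient tends to 10/4 = 5/2.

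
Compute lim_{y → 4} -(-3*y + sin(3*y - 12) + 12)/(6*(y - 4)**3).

Direct substitution gives 0/0.
Apply L'Hôpital: lim (3*cos(3*y - 12) - 3)/(-18*(y - 4)^2), still 0/0.
Apply L'Hôpital: lim (-9*sin(3*y - 12))/(144 - 36*y), still 0/0.
After 3 applications of L'Hôpital's rule the quotient is (-27*cos(3*y - 12))/(-36); substituting y = 4 gives 3/4.

3/4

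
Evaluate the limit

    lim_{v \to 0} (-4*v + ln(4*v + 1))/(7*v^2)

Direct substitution gives 0/0.
Apply L'Hôpital: lim (-4 + 4/(4*v + 1))/(14*v), still 0/0.
After 2 applications of L'Hôpital's rule the quotient is (-16/(4*v + 1)^2)/(14); substituting v = 0 gives -8/7.

-8/7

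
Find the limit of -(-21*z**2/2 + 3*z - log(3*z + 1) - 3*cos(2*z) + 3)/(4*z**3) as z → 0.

Substitution gives 0/0; apply L'Hôpital's rule 3 times.
After differentiating numerator and denominator 3 times the quotient is (-24*sin(2*z) - 54/(3*z + 1)^3)/(-24); at z = 0 this is 9/4.

9/4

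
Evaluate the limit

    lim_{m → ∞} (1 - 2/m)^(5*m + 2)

e^(-10)

The base → 1 and the exponent → ∞: a 1^∞ form.
Take logarithms: (5m + 2)·ln(1 - 2/m). Since ln(1+u) ~ u for small u, this behaves like (5m)·(-2/m) → -10.
So the limit is e^(-10).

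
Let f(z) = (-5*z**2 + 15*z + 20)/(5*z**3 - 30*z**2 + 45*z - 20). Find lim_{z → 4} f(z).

-5/9

Direct substitution gives 0/0, so factor. Both numerator and denominator have (z - 4) as a factor.
After cancelling, the expression reduces to (-5*z - 5)/(5*z^2 - 10*z + 5).
Substituting z = 4 gives -5/9.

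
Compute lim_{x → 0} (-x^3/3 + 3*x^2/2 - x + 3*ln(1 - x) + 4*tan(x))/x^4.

Substitution gives 0/0 (the numerator vanishes to order 4).
Expand each term to order x^4: the coefficient of x^4 in 3·ln(1 - x) is -3/4 and in 4·tan(x) is 0.
Lower-order terms cancel with the polynomial part, so the numerator is (-3/4)·x^4 + o(x^4), and the limit is (-3/4)/(1) = -3/4.

-3/4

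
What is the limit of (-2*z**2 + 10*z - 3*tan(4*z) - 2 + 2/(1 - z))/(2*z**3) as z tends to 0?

Substitution gives 0/0; apply L'Hôpital's rule 3 times.
After differentiating numerator and denominator 3 times the quotient is (-768*tan(4*z)^2/cos(4*z)^2 - 384/cos(4*z)^4 + 12/(z - 1)^4)/(12); at z = 0 this is -31.

-31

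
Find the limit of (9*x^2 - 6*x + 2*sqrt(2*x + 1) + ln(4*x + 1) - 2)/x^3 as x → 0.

Substitution gives 0/0 (the numerator vanishes to order 3).
Expand each term to order x^3: the coefficient of x^3 in 2·√(1 + 2x) is 1 and in ln(1 + 4x) is 64/3.
Lower-order terms cancel with the polynomial part, so the numerator is (67/3)·x^3 + o(x^3), and the limit is (67/3)/(1) = 67/3.

67/3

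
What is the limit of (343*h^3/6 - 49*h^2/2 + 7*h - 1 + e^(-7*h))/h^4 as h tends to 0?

Direct substitution gives 0/0.
Apply L'Hôpital: lim (343*h^2/2 - 49*h + 7 - 7*e^(-7*h))/(4*h^3), still 0/0.
Apply L'Hôpital: lim (343*h - 49 + 49*e^(-7*h))/(12*h^2), still 0/0.
Apply L'Hôpital: lim (343 - 343*e^(-7*h))/(24*h), still 0/0.
After 4 applications of L'Hôpital's rule the quotient is (2401*e^(-7*h))/(24); substituting h = 0 gives 2401/24.

2401/24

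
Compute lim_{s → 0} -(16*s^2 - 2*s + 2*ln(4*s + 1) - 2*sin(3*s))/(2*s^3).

Substitution gives 0/0; apply L'Hôpital's rule 3 times.
After differentiating numerator and denominator 3 times the quotient is (54*cos(3*s) + 256/(4*s + 1)^3)/(-12); at s = 0 this is -155/6.

-155/6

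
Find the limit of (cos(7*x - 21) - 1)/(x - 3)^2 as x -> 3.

Direct substitution gives 0/0.
Apply L'Hôpital: lim (-7*sin(7*x - 21))/(2*x - 6), still 0/0.
After 2 applications of L'Hôpital's rule the quotient is (-49*cos(7*x - 21))/(2); substituting x = 3 gives -49/2.

-49/2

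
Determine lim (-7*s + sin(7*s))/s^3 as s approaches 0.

Direct substitution gives 0/0.
Apply L'Hôpital: lim (7*cos(7*s) - 7)/(3*s^2), still 0/0.
Apply L'Hôpital: lim (-49*sin(7*s))/(6*s), still 0/0.
After 3 applications of L'Hôpital's rule the quotient is (-343*cos(7*s))/(6); substituting s = 0 gives -343/6.

-343/6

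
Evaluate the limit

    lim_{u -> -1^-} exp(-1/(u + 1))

∞

As u → -1⁻, -1/(u + 1) → +∞, so e^(-1/(u + 1)) → ∞.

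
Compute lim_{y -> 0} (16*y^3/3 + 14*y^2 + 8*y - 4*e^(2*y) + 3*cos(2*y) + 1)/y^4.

-2/3

Substitution gives 0/0; apply L'Hôpital's rule 4 times.
After differentiating numerator and denominator 4 times the quotient is (-64*e^(2*y) + 48*cos(2*y))/(24); at y = 0 this is -2/3.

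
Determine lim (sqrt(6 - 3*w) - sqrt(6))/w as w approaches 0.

-√(6)/4

Substitution gives 0/0. Multiply numerator and denominator by the conjugate √(6 - 3w) + √6.
The numerator becomes (6 - 3w) − 6 = -3w, so the expression simplifies to -3/(√(6 - 3w) + √6).
Letting w → 0 gives -3/(2√6) = -√(6)/4.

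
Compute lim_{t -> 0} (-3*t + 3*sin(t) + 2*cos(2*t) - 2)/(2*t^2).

Substitution gives 0/0 (the numerator vanishes to order 2).
Expand each term to order t^2: the coefficient of t^2 in 3·sin(t) is 0 and in 2·cos(2t) is -4.
Lower-order terms cancel with the polynomial part, so the numerator is (-4)·t^2 + o(t^2), and the limit is (-4)/(2) = -2.

-2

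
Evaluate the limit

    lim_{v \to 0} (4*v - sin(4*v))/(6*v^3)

16/9

Direct substitution gives 0/0.
Apply L'Hôpital: lim (4 - 4*cos(4*v))/(18*v^2), still 0/0.
Apply L'Hôpital: lim (16*sin(4*v))/(36*v), still 0/0.
After 3 applications of L'Hôpital's rule the quotient is (64*cos(4*v))/(36); substituting v = 0 gives 16/9.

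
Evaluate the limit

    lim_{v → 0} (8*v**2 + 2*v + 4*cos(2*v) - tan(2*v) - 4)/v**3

-8/3

Substitution gives 0/0 (the numerator vanishes to order 3).
Expand each term to order v^3: the coefficient of v^3 in −tan(2v) is -8/3 and in 4·cos(2v) is 0.
Lower-order terms cancel with the polynomial part, so the numerator is (-8/3)·v^3 + o(v^3), and the limit is (-8/3)/(1) = -8/3.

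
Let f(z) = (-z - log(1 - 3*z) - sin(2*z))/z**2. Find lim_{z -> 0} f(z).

9/2

Substitution gives 0/0; apply L'Hôpital's rule 2 times.
After differentiating numerator and denominator 2 times the quotient is (4*sin(2*z) + 9/(3*z - 1)^2)/(2); at z = 0 this is 9/2.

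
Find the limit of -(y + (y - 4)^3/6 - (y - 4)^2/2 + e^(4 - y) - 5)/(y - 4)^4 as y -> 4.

-1/24

Direct substitution gives 0/0.
Apply L'Hôpital: lim (-y + (y - 4)^2/2 - e^(4 - y) + 5)/(-4*(y - 4)^3), still 0/0.
Apply L'Hôpital: lim (y + e^(4 - y) - 5)/(-12*(y - 4)^2), still 0/0.
Apply L'Hôpital: lim (1 - e^(4 - y))/(96 - 24*y), still 0/0.
After 4 applications of L'Hôpital's rule the quotient is (e^(4 - y))/(-24); substituting y = 4 gives -1/24.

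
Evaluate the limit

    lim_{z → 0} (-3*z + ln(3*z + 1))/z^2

-9/2

Direct substitution gives 0/0.
Apply L'Hôpital: lim (-3 + 3/(3*z + 1))/(2*z), still 0/0.
After 2 applications of L'Hôpital's rule the quotient is (-9/(3*z + 1)^2)/(2); substituting z = 0 gives -9/2.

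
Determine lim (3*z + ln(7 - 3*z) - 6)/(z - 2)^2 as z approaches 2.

-9/2

Direct substitution gives 0/0.
Apply L'Hôpital: lim (3 - 3/(7 - 3*z))/(2*z - 4), still 0/0.
After 2 applications of L'Hôpital's rule the quotient is (-9/(7 - 3*z)^2)/(2); substituting z = 2 gives -9/2.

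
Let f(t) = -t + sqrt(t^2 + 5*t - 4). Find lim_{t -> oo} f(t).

5/2

An ∞ − ∞ form. Rationalising with the conjugate, the difference becomes (5t - 4) / (√(t^2 + 5*t - 4) + t).
For large t the denominator behaves like 2·t, so the quotient tends to 5/2 = 5/2.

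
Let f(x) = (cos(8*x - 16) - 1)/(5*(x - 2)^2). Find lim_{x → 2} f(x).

-32/5

Direct substitution gives 0/0.
Apply L'Hôpital: lim (-8*sin(8*x - 16))/(10*x - 20), still 0/0.
After 2 applications of L'Hôpital's rule the quotient is (-64*cos(8*x - 16))/(10); substituting x = 2 gives -32/5.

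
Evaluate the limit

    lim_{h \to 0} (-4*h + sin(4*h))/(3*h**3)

-32/9

Direct substitution gives 0/0.
Apply L'Hôpital: lim (4*cos(4*h) - 4)/(9*h^2), still 0/0.
Apply L'Hôpital: lim (-16*sin(4*h))/(18*h), still 0/0.
After 3 applications of L'Hôpital's rule the quotient is (-64*cos(4*h))/(18); substituting h = 0 gives -32/9.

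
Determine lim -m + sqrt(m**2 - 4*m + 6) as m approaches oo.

-2

This has the form ∞ − ∞. Multiply and divide by the conjugate √(m^2 - 4*m + 6) + m.
That gives (-4m + 6) / (√(m^2 - 4*m + 6) + m).
Divide numerator and denominator by m: the limit is -4/(2·1) = -2.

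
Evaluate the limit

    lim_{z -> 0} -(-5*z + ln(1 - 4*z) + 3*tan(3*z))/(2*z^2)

Substitution gives 0/0 (the numerator vanishes to order 2).
Expand each term to order z^2: the coefficient of z^2 in ln(1 - 4z) is -8 and in 3·tan(3z) is 0.
Lower-order terms cancel with the polynomial part, so the numerator is (-8)·z^2 + o(z^2), and the limit is (-8)/(-2) = 4.

4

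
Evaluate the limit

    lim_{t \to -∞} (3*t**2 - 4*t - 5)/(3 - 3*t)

The numerator has higher degree (2 > 1); the quotient behaves like (3/(-3))·t^1 for large |t|.
As t → −∞ this diverges to ∞.

∞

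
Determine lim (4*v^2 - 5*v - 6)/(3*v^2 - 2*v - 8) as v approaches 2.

11/10

Direct substitution gives 0/0, so factor. Both numerator and denominator have (v - 2) as a factor.
After cancelling, the expression reduces to (4*v + 3)/(3*v + 4).
Substituting v = 2 gives 11/10.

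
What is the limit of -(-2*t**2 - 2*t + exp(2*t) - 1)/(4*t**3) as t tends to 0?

-1/3

Direct substitution gives 0/0.
Apply L'Hôpital: lim (-4*t + 2*e^(2*t) - 2)/(-12*t^2), still 0/0.
Apply L'Hôpital: lim (4*e^(2*t) - 4)/(-24*t), still 0/0.
After 3 applications of L'Hôpital's rule the quotient is (8*e^(2*t))/(-24); substituting t = 0 gives -1/3.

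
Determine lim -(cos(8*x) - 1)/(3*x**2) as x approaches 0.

Direct substitution gives 0/0.
Apply L'Hôpital: lim (-8*sin(8*x))/(-6*x), still 0/0.
After 2 applications of L'Hôpital's rule the quotient is (-64*cos(8*x))/(-6); substituting x = 0 gives 32/3.

32/3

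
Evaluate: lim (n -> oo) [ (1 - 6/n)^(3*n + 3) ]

The base → 1 and the exponent → ∞: a 1^∞ form.
Take logarithms: (3n + 3)·ln(1 - 6/n). Since ln(1+u) ~ u for small u, this behaves like (3n)·(-6/n) → -18.
So the limit is e^(-18).

e^(-18)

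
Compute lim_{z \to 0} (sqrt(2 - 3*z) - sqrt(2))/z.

-3*√(2)/4

A 0/0 form; rationalise with √(2 - 3z) + √2. This collapses the numerator to -3z, leaving -3/(√(2 - 3z) + √2) → -3/(2√2) = -3*√(2)/4.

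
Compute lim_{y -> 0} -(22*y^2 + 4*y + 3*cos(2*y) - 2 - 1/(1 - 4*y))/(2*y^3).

Substitution gives 0/0 (the numerator vanishes to order 3).
Expand each term to order y^3: the coefficient of y^3 in −1/(1 - 4y) is -64 and in 3·cos(2y) is 0.
Lower-order terms cancel with the polynomial part, so the numerator is (-64)·y^3 + o(y^3), and the limit is (-64)/(-2) = 32.

32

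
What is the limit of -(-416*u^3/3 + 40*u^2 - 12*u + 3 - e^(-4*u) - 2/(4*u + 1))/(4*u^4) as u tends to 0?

Substitution gives 0/0; apply L'Hôpital's rule 4 times.
After differentiating numerator and denominator 4 times the quotient is (-256*e^(-4*u) - 12288/(4*u + 1)^5)/(-96); at u = 0 this is 392/3.

392/3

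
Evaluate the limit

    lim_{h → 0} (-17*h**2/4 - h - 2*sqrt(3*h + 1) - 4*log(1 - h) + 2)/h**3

Substitution gives 0/0 (the numerator vanishes to order 3).
Expand each term to order h^3: the coefficient of h^3 in -4·ln(1 - h) is 4/3 and in -2·√(1 + 3h) is -27/8.
Lower-order terms cancel with the polynomial part, so the numerator is (-49/24)·h^3 + o(h^3), and the limit is (-49/24)/(1) = -49/24.

-49/24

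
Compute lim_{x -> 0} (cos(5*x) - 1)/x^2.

Direct substitution gives 0/0.
Apply L'Hôpital: lim (-5*sin(5*x))/(2*x), still 0/0.
After 2 applications of L'Hôpital's rule the quotient is (-25*cos(5*x))/(2); substituting x = 0 gives -25/2.

-25/2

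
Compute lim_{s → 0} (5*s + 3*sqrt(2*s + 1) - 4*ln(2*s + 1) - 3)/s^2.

Substitution gives 0/0 (the numerator vanishes to order 2).
Expand each term to order s^2: the coefficient of s^2 in -4·ln(1 + 2s) is 8 and in 3·√(1 + 2s) is -3/2.
Lower-order terms cancel with the polynomial part, so the numerator is (13/2)·s^2 + o(s^2), and the limit is (13/2)/(1) = 13/2.

13/2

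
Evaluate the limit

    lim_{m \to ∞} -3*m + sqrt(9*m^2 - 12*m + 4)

This has the form ∞ − ∞. Multiply and divide by the conjugate √(9*m^2 - 12*m + 4) + 3m.
That gives (-12m + 4) / (√(9*m^2 - 12*m + 4) + 3m).
Divide numerator and denominator by m: the limit is -12/(2·3) = -2.

-2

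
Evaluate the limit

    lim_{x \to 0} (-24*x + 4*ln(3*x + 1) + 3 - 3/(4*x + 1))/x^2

-66

Substitution gives 0/0; apply L'Hôpital's rule 2 times.
After differentiating numerator and denominator 2 times the quotient is (-96/(4*x + 1)^3 - 36/(3*x + 1)^2)/(2); at x = 0 this is -66.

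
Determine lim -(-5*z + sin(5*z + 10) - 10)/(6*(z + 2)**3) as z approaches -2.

125/36

Direct substitution gives 0/0.
Apply L'Hôpital: lim (5*cos(5*z + 10) - 5)/(-18*(z + 2)^2), still 0/0.
Apply L'Hôpital: lim (-25*sin(5*z + 10))/(-36*z - 72), still 0/0.
After 3 applications of L'Hôpital's rule the quotient is (-125*cos(5*z + 10))/(-36); substituting z = -2 gives 125/36.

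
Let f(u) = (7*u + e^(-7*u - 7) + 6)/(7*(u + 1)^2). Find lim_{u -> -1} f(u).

7/2

Direct substitution gives 0/0.
Apply L'Hôpital: lim (7 - 7*e^(-7*u - 7))/(14*u + 14), still 0/0.
After 2 applications of L'Hôpital's rule the quotient is (49*e^(-7*u - 7))/(14); substituting u = -1 gives 7/2.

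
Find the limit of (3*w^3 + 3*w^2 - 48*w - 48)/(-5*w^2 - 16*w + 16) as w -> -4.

3

Direct substitution gives 0/0, so factor. Both numerator and denominator have (w + 4) as a factor.
After cancelling, the expression reduces to (3*w^2 - 9*w - 12)/(4 - 5*w).
Substituting w = -4 gives 3.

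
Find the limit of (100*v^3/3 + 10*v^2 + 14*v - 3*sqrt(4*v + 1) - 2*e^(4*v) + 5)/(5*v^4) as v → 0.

Substitution gives 0/0; apply L'Hôpital's rule 4 times.
After differentiating numerator and denominator 4 times the quotient is (-512*e^(4*v) + 720/(4*v + 1)^(7/2))/(120); at v = 0 this is 26/15.

26/15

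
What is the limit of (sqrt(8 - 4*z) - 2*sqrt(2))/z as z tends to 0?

-√(2)/2

Substitution gives 0/0. Multiply numerator and denominator by the conjugate √(8 - 4z) + √8.
The numerator becomes (8 - 4z) − 8 = -4z, so the expression simplifies to -4/(√(8 - 4z) + √8).
Letting z → 0 gives -4/(2√8) = -√(2)/2.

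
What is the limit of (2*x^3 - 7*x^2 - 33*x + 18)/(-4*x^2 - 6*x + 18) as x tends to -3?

7/2

At x = -3 both the top and bottom vanish — a removable singularity. Factoring out (x + 3) from each leaves (2*x^2 - 13*x + 6)/(6 - 4*x), which at x = -3 equals 7/2.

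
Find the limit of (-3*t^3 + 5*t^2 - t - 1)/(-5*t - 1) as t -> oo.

∞

The numerator has higher degree (3 > 1); the quotient behaves like (-3/(-5))·t^2 for large |t|.
As t → +∞ this diverges to ∞.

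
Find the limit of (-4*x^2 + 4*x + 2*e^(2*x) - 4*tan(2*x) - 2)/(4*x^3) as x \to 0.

-2

Substitution gives 0/0; apply L'Hôpital's rule 3 times.
After differentiating numerator and denominator 3 times the quotient is (16*e^(2*x) - 192*tan(2*x)^4 - 256*tan(2*x)^2 - 64)/(24); at x = 0 this is -2.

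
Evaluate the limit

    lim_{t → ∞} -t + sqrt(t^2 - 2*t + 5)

-1

An ∞ − ∞ form. Rationalising with the conjugate, the difference becomes (-2t + 5) / (√(t^2 - 2*t + 5) + t).
For large t the denominator behaves like 2·t, so the quotient tends to -2/2 = -1.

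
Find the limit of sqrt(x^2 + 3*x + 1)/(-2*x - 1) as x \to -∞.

For large |x|, √(x^2 + 3*x + 1) ≈ √1·|x| and the denominator ≈ -2x.
Since x → −∞, |x| = −x, giving −√1/(-2) = 1/2.

1/2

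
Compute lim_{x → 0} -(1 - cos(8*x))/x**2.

Substitution gives 0/0.
Use (1 − cos u)/u² → 1/2 with u = 8x: the limit is 8²/(2·(-1)) = -32.

-32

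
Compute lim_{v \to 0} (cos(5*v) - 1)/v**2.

Direct substitution gives 0/0.
Apply L'Hôpital: lim (-5*sin(5*v))/(2*v), still 0/0.
After 2 applications of L'Hôpital's rule the quotient is (-25*cos(5*v))/(2); substituting v = 0 gives -25/2.

-25/2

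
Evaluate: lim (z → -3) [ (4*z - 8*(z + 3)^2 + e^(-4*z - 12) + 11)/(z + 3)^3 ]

-32/3

Direct substitution gives 0/0.
Apply L'Hôpital: lim (-16*z - 4*e^(-4*z - 12) - 44)/(3*(z + 3)^2), still 0/0.
Apply L'Hôpital: lim (16*e^(-4*z - 12) - 16)/(6*z + 18), still 0/0.
After 3 applications of L'Hôpital's rule the quotient is (-64*e^(-4*z - 12))/(6); substituting z = -3 gives -32/3.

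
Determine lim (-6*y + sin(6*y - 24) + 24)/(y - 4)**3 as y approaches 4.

Direct substitution gives 0/0.
Apply L'Hôpital: lim (6*cos(6*y - 24) - 6)/(3*(y - 4)^2), still 0/0.
Apply L'Hôpital: lim (-36*sin(6*y - 24))/(6*y - 24), still 0/0.
After 3 applications of L'Hôpital's rule the quotient is (-216*cos(6*y - 24))/(6); substituting y = 4 gives -36.

-36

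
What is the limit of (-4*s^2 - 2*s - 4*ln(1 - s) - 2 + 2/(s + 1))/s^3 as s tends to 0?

-2/3

Substitution gives 0/0; apply L'Hôpital's rule 3 times.
After differentiating numerator and denominator 3 times the quotient is (-12/(s + 1)^4 - 8/(s - 1)^3)/(6); at s = 0 this is -2/3.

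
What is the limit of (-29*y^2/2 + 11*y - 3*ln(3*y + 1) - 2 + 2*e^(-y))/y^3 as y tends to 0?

Substitution gives 0/0 (the numerator vanishes to order 3).
Expand each term to order y^3: the coefficient of y^3 in 2·e^(-y) is -1/3 and in -3·ln(1 + 3y) is -27.
Lower-order terms cancel with the polynomial part, so the numerator is (-82/3)·y^3 + o(y^3), and the limit is (-82/3)/(1) = -82/3.

-82/3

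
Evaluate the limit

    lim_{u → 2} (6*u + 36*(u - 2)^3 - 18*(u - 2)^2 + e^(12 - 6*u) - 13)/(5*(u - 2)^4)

54/5

Direct substitution gives 0/0.
Apply L'Hôpital: lim (-36*u + 108*(u - 2)^2 - 6*e^(12 - 6*u) + 78)/(20*(u - 2)^3), still 0/0.
Apply L'Hôpital: lim (216*u + 36*e^(12 - 6*u) - 468)/(60*(u - 2)^2), still 0/0.
Apply L'Hôpital: lim (216 - 216*e^(12 - 6*u))/(120*u - 240), still 0/0.
After 4 applications of L'Hôpital's rule the quotient is (1296*e^(12 - 6*u))/(120); substituting u = 2 gives 54/5.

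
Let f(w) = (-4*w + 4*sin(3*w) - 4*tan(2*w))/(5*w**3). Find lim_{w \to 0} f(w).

-86/15

Substitution gives 0/0 (the numerator vanishes to order 3).
Expand each term to order w^3: the coefficient of w^3 in -4·tan(2w) is -32/3 and in 4·sin(3w) is -18.
Lower-order terms cancel with the polynomial part, so the numerator is (-86/3)·w^3 + o(w^3), and the limit is (-86/3)/(5) = -86/15.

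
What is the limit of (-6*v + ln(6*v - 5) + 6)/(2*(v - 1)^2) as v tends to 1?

Direct substitution gives 0/0.
Apply L'Hôpital: lim (-6 + 6/(6*v - 5))/(4*v - 4), still 0/0.
After 2 applications of L'Hôpital's rule the quotient is (-36/(6*v - 5)^2)/(4); substituting v = 1 gives -9.

-9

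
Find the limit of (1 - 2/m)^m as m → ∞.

e^(-2)

The base → 1 and the exponent → ∞: a 1^∞ form.
Take logarithms: (m)·ln(1 - 2/m). Since ln(1+u) ~ u for small u, this behaves like (m)·(-2/m) → -2.
So the limit is e^(-2).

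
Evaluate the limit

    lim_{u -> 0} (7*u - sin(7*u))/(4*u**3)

343/24

Direct substitution gives 0/0.
Apply L'Hôpital: lim (7 - 7*cos(7*u))/(12*u^2), still 0/0.
Apply L'Hôpital: lim (49*sin(7*u))/(24*u), still 0/0.
After 3 applications of L'Hôpital's rule the quotient is (343*cos(7*u))/(24); substituting u = 0 gives 343/24.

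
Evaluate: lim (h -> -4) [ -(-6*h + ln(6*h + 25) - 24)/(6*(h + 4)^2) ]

3

Direct substitution gives 0/0.
Apply L'Hôpital: lim (-6 + 6/(6*h + 25))/(-12*h - 48), still 0/0.
After 2 applications of L'Hôpital's rule the quotient is (-36/(6*h + 25)^2)/(-12); substituting h = -4 gives 3.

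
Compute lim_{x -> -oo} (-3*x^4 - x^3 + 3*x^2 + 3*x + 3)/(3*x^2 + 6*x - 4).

The numerator has higher degree (4 > 2); the quotient behaves like (-3/(3))·x^2 for large |x|.
As x → −∞ this diverges to -∞.

-∞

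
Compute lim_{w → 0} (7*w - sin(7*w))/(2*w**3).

Direct substitution gives 0/0.
Apply L'Hôpital: lim (7 - 7*cos(7*w))/(6*w^2), still 0/0.
Apply L'Hôpital: lim (49*sin(7*w))/(12*w), still 0/0.
After 3 applications of L'Hôpital's rule the quotient is (343*cos(7*w))/(12); substituting w = 0 gives 343/12.

343/12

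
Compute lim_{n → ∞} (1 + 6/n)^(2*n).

Let L be the limit and take ln: ln L = lim (2n)·ln(1 + 6/n) = lim (2n)·(6/n + O(1/n²)) = 12.
Hence L = e^(12).

e^(12)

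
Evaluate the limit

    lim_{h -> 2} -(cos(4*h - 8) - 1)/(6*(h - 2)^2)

Direct substitution gives 0/0.
Apply L'Hôpital: lim (-4*sin(4*h - 8))/(24 - 12*h), still 0/0.
After 2 applications of L'Hôpital's rule the quotient is (-16*cos(4*h - 8))/(-12); substituting h = 2 gives 4/3.

4/3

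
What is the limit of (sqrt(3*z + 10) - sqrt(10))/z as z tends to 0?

3*√(10)/20

A 0/0 form; rationalise with √(10 + 3z) + √10. This collapses the numerator to 3z, leaving 3/(√(10 + 3z) + √10) → 3/(2√10) = 3*√(10)/20.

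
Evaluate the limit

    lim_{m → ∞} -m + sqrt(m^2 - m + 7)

An ∞ − ∞ form. Rationalising with the conjugate, the difference becomes (-m + 7) / (√(m^2 - m + 7) + m).
For large m the denominator behaves like 2·m, so the quotient tends to -1/2 = -1/2.

-1/2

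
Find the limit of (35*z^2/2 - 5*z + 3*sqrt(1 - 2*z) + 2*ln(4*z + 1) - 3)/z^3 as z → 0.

Substitution gives 0/0 (the numerator vanishes to order 3).
Expand each term to order z^3: the coefficient of z^3 in 2·ln(1 + 4z) is 128/3 and in 3·√(1 - 2z) is -3/2.
Lower-order terms cancel with the polynomial part, so the numerator is (247/6)·z^3 + o(z^3), and the limit is (247/6)/(1) = 247/6.

247/6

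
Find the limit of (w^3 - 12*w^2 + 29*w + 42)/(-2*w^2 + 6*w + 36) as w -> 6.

Direct substitution gives 0/0, so factor. Both numerator and denominator have (w - 6) as a factor.
After cancelling, the expression reduces to (w^2 - 6*w - 7)/(-2*w - 6).
Substituting w = 6 gives 7/18.

7/18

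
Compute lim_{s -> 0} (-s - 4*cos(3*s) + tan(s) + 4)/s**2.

Substitution gives 0/0 (the numerator vanishes to order 2).
Expand each term to order s^2: the coefficient of s^2 in -4·cos(3s) is 18 and in tan(s) is 0.
Lower-order terms cancel with the polynomial part, so the numerator is (18)·s^2 + o(s^2), and the limit is (18)/(1) = 18.

18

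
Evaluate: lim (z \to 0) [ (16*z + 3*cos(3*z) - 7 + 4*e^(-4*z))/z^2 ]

37/2

Substitution gives 0/0; apply L'Hôpital's rule 2 times.
After differentiating numerator and denominator 2 times the quotient is (-27*cos(3*z) + 64*e^(-4*z))/(2); at z = 0 this is 37/2.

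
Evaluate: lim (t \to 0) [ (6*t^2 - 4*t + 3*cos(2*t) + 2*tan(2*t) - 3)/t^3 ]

16/3

Substitution gives 0/0; apply L'Hôpital's rule 3 times.
After differentiating numerator and denominator 3 times the quotient is (24*sin(2*t) + 96*tan(2*t)^4 + 128*tan(2*t)^2 + 32)/(6); at t = 0 this is 16/3.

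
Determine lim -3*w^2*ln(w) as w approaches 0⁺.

This is a 0·(−∞) form. Rewrite as -3·ln(w) / w^(−2) and apply L'Hôpital:
the derivative quotient is -3·(1/w) / (−2·w^(−3)) = (3/2)·w^2 → 0.

0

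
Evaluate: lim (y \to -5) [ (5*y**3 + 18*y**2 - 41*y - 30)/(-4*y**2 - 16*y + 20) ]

77/12

Since y = -5 makes numerator and denominator zero, (y + 5) divides both.
Cancelling it gives (5*y^2 - 7*y - 6)/(4 - 4*y); now plug in y = -5 to get 77/12.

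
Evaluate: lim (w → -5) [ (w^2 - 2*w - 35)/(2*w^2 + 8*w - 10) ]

1

At w = -5 both the top and bottom vanish — a removable singularity. Factoring out (w + 5) from each leaves (w - 7)/(2*w - 2), which at w = -5 equals 1.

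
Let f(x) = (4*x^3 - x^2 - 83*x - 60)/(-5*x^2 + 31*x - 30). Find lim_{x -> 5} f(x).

Since x = 5 makes numerator and denominator zero, (x - 5) divides both.
Cancelling it gives (4*x^2 + 19*x + 12)/(6 - 5*x); now plug in x = 5 to get -207/19.

-207/19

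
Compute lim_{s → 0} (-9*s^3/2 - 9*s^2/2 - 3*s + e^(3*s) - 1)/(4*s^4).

27/32

Direct substitution gives 0/0.
Apply L'Hôpital: lim (-27*s^2/2 - 9*s + 3*e^(3*s) - 3)/(16*s^3), still 0/0.
Apply L'Hôpital: lim (-27*s + 9*e^(3*s) - 9)/(48*s^2), still 0/0.
Apply L'Hôpital: lim (27*e^(3*s) - 27)/(96*s), still 0/0.
After 4 applications of L'Hôpital's rule the quotient is (81*e^(3*s))/(96); substituting s = 0 gives 27/32.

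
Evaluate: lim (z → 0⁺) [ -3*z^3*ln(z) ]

This is a 0·(−∞) form. Rewrite as -3·ln(z) / z^(−3) and apply L'Hôpital:
the derivative quotient is -3·(1/z) / (−3·z^(−4)) = (3/3)·z^3 → 0.

0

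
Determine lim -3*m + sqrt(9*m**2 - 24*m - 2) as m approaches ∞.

An ∞ − ∞ form. Rationalising with the conjugate, the difference becomes (-24m - 2) / (√(9*m^2 - 24*m - 2) + 3m).
For large m the denominator behaves like 2·3m, so the quotient tends to -24/6 = -4.

-4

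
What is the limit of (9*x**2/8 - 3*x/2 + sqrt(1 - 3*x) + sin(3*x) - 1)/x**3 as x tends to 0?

Substitution gives 0/0 (the numerator vanishes to order 3).
Expand each term to order x^3: the coefficient of x^3 in √(1 - 3x) is -27/16 and in sin(3x) is -9/2.
Lower-order terms cancel with the polynomial part, so the numerator is (-99/16)·x^3 + o(x^3), and the limit is (-99/16)/(1) = -99/16.

-99/16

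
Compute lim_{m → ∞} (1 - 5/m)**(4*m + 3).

e^(-20)

The base → 1 and the exponent → ∞: a 1^∞ form.
Take logarithms: (4m + 3)·ln(1 - 5/m). Since ln(1+u) ~ u for small u, this behaves like (4m)·(-5/m) → -20.
So the limit is e^(-20).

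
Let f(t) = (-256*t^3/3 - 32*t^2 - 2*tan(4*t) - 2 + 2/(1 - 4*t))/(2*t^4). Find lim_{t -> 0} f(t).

256

Substitution gives 0/0 (the numerator vanishes to order 4).
Expand each term to order t^4: the coefficient of t^4 in -2·tan(4t) is 0 and in 2·1/(1 - 4t) is 512.
Lower-order terms cancel with the polynomial part, so the numerator is (512)·t^4 + o(t^4), and the limit is (512)/(2) = 256.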